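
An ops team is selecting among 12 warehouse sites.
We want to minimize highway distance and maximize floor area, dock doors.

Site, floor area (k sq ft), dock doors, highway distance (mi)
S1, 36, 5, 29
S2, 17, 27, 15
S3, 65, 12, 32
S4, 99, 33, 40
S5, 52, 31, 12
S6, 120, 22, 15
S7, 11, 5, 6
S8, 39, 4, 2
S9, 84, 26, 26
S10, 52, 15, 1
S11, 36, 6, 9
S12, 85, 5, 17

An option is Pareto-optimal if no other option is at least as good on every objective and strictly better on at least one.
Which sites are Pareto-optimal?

S4, S5, S6, S9, S10

S1: dominated by S5 (floor area 52≥36, dock doors 31≥5, highway distance 12≤29).
S2: dominated by S5 (floor area 52≥17, dock doors 31≥27, highway distance 12≤15).
S3: dominated by S6 (floor area 120≥65, dock doors 22≥12, highway distance 15≤32).
S4: not dominated (best dock doors).
S5: not dominated.
S6: not dominated (best floor area).
S7: dominated by S10 (floor area 52≥11, dock doors 15≥5, highway distance 1≤6).
S8: dominated by S10 (floor area 52≥39, dock doors 15≥4, highway distance 1≤2).
S9: not dominated.
S10: not dominated (best highway distance).
S11: dominated by S10 (floor area 52≥36, dock doors 15≥6, highway distance 1≤9).
S12: dominated by S6 (floor area 120≥85, dock doors 22≥5, highway distance 15≤17).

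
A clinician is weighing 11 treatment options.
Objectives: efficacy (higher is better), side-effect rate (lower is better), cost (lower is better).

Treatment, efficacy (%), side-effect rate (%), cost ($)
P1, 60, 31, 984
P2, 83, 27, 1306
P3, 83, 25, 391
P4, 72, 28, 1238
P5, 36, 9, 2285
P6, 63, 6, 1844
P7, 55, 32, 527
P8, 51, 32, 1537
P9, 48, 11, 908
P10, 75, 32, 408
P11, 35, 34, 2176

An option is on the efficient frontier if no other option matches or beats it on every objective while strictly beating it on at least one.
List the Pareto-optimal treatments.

P1: dominated by P3 (efficacy 83≥60, side-effect rate 25≤31, cost 391≤984).
P2: dominated by P3 (efficacy 83≥83, side-effect rate 25≤27, cost 391≤1306).
P3: not dominated (best cost).
P4: dominated by P3 (efficacy 83≥72, side-effect rate 25≤28, cost 391≤1238).
P5: dominated by P6 (efficacy 63≥36, side-effect rate 6≤9, cost 1844≤2285).
P6: not dominated (best side-effect rate).
P7: dominated by P3 (efficacy 83≥55, side-effect rate 25≤32, cost 391≤527).
P8: dominated by P1 (efficacy 60≥51, side-effect rate 31≤32, cost 984≤1537).
P9: not dominated.
P10: dominated by P3 (efficacy 83≥75, side-effect rate 25≤32, cost 391≤408).
P11: dominated by P1 (efficacy 60≥35, side-effect rate 31≤34, cost 984≤2176).

P3, P6, P9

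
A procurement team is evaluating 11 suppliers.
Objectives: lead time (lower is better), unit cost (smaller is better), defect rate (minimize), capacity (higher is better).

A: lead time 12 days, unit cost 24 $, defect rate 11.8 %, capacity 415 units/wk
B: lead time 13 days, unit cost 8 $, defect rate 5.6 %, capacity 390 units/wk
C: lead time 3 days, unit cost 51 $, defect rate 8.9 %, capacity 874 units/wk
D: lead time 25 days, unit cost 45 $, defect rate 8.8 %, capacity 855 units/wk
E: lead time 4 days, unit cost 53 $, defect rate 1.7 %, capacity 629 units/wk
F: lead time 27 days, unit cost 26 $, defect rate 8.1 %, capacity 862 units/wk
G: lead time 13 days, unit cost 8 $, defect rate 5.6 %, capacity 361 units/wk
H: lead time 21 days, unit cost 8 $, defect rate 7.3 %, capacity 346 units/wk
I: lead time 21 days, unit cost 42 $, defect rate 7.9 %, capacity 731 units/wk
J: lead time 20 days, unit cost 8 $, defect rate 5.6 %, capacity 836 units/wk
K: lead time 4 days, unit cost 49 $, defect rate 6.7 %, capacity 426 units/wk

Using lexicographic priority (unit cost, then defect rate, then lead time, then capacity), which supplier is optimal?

B

First minimize unit cost: best is 8, kept {B, G, H, J}.
Then minimize defect rate: best is 5.6, kept {B, G, J}.
Then minimize lead time: best is 13, kept {B, G}.
Then maximize capacity: best is 390, kept {B}.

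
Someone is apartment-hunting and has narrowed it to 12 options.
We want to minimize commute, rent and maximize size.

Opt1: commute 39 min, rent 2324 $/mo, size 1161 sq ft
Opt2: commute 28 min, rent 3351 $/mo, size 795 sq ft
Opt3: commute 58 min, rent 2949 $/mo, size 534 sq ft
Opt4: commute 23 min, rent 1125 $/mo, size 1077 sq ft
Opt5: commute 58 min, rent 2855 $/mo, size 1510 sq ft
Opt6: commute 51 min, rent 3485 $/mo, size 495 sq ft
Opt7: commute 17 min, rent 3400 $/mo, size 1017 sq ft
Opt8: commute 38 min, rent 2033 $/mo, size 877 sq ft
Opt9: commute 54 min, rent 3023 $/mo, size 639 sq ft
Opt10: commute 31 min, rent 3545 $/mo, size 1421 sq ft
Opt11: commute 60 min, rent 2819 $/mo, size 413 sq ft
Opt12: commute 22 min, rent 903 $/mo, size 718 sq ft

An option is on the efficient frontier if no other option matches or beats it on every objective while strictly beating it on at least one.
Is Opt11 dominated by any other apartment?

Yes

Opt1 vs Opt11: commute 39≤60, rent 2324≤2819, size 1161≥413 — Opt1 is at least as good on every objective and strictly better on at least one, so Opt1 dominates Opt11.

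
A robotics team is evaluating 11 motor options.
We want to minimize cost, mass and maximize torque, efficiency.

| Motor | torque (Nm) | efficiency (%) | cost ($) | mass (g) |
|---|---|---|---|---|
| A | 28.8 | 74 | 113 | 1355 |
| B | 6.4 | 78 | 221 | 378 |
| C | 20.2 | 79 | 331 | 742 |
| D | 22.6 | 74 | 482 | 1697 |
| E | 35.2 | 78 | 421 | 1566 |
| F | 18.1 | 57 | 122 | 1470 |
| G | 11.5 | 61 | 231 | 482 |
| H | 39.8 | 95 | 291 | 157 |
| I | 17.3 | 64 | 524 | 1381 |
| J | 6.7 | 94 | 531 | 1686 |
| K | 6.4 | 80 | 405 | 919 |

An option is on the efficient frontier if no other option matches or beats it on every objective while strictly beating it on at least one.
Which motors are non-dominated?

A, B, G, H

A: not dominated (best cost).
B: not dominated.
C: dominated by H (torque 39.8≥20.2, efficiency 95≥79, cost 291≤331, mass 157≤742).
D: dominated by A (torque 28.8≥22.6, efficiency 74≥74, cost 113≤482, mass 1355≤1697).
E: dominated by H (torque 39.8≥35.2, efficiency 95≥78, cost 291≤421, mass 157≤1566).
F: dominated by A (torque 28.8≥18.1, efficiency 74≥57, cost 113≤122, mass 1355≤1470).
G: not dominated.
H: not dominated (best torque).
I: dominated by A (torque 28.8≥17.3, efficiency 74≥64, cost 113≤524, mass 1355≤1381).
J: dominated by H (torque 39.8≥6.7, efficiency 95≥94, cost 291≤531, mass 157≤1686).
K: dominated by H (torque 39.8≥6.4, efficiency 95≥80, cost 291≤405, mass 157≤919).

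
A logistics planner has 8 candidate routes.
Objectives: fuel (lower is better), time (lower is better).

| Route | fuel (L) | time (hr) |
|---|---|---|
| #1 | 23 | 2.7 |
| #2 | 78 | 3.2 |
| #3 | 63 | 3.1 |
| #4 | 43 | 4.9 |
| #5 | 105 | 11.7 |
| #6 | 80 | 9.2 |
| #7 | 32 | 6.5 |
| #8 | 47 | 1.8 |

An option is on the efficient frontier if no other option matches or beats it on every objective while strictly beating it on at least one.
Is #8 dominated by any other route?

No

#1: worse on time (2.7 vs 1.8).
#2: worse on fuel (78 vs 47).
#3: worse on fuel (63 vs 47).
#4: worse on time (4.9 vs 1.8).
#5: worse on fuel (105 vs 47).
#6: worse on fuel (80 vs 47).
#7: worse on time (6.5 vs 1.8).
No option is at least as good as #8 on every objective and strictly better on one.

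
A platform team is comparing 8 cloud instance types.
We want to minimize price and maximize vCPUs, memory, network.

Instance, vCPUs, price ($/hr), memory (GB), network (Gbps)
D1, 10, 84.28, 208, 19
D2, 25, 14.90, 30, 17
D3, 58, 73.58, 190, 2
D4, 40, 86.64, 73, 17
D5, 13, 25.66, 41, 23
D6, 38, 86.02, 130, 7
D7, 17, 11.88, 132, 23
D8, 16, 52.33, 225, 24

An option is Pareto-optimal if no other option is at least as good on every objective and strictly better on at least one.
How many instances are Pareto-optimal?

D1: dominated by D8 (vCPUs 16≥10, price 52.33≤84.28, memory 225≥208, network 24≥19).
D2: not dominated.
D3: not dominated (best vCPUs).
D4: not dominated.
D5: dominated by D7 (vCPUs 17≥13, price 11.88≤25.66, memory 132≥41, network 23≥23).
D6: not dominated.
D7: not dominated (best price).
D8: not dominated (best memory).
Pareto-optimal: D2, D3, D4, D6, D7, D8 → 6.

6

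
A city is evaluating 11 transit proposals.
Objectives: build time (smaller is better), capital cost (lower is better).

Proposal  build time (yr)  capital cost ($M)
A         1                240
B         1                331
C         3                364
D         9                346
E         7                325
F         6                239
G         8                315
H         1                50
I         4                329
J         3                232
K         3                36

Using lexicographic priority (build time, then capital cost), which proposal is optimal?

First minimize build time: best is 1, kept {A, B, H}.
Then minimize capital cost: best is 50, kept {H}.

H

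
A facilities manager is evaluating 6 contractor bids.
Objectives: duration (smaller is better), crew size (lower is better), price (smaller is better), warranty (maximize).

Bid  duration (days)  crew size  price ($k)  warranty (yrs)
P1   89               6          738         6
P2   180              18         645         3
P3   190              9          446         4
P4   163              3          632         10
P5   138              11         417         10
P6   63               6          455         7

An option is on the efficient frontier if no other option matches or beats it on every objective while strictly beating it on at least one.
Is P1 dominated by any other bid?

P6 vs P1: duration 63≤89, crew size 6≤6, price 455≤738, warranty 7≥6 — P6 is at least as good on every objective and strictly better on at least one, so P6 dominates P1.

Yes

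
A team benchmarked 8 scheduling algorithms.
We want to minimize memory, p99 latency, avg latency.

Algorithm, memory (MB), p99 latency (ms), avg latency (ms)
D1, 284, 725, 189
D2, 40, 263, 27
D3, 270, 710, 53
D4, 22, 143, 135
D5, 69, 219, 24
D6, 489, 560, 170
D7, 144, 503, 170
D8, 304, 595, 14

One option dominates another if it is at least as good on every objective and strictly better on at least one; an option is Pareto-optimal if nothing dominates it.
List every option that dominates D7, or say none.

D2, D4, D5

D2: memory 40≤144, p99 latency 263≤503, avg latency 27≤170 — dominates D7.
D4: memory 22≤144, p99 latency 143≤503, avg latency 135≤170 — dominates D7.
D5: memory 69≤144, p99 latency 219≤503, avg latency 24≤170 — dominates D7.
Others (D1, D3, D6, D8) are each worse than D7 on at least one objective.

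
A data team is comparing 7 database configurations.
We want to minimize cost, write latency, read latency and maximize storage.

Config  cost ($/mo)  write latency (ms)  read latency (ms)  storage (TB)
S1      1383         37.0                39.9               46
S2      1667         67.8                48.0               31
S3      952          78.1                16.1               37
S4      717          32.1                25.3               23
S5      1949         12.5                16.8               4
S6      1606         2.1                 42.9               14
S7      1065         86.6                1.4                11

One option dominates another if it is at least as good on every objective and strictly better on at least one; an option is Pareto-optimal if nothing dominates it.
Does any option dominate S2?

S1 vs S2: cost 1383≤1667, write latency 37.0≤67.8, read latency 39.9≤48.0, storage 46≥31 — S1 is at least as good on every objective and strictly better on at least one, so S1 dominates S2.

Yes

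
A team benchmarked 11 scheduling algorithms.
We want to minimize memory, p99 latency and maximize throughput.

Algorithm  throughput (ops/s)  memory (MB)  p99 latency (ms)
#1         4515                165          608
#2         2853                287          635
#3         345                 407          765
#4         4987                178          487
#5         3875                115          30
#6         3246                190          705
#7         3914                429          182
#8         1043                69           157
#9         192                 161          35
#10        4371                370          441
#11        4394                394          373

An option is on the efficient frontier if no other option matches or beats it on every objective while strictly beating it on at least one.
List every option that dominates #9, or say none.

#5: throughput 3875≥192, memory 115≤161, p99 latency 30≤35 — dominates #9.
Others (#1, #2, #3, #4, #6, #7, #8, #10, #11) are each worse than #9 on at least one objective.

#5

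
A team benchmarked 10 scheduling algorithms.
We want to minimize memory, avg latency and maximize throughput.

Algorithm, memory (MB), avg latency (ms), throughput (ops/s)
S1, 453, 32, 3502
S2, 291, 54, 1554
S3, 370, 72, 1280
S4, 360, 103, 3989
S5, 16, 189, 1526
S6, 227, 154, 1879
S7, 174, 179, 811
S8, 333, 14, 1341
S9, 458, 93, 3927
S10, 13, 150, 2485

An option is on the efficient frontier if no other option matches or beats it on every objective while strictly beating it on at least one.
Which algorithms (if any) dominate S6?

S10

S10: memory 13≤227, avg latency 150≤154, throughput 2485≥1879 — dominates S6.
Others (S1, S2, S3, S4, S5, S7, S8, S9) are each worse than S6 on at least one objective.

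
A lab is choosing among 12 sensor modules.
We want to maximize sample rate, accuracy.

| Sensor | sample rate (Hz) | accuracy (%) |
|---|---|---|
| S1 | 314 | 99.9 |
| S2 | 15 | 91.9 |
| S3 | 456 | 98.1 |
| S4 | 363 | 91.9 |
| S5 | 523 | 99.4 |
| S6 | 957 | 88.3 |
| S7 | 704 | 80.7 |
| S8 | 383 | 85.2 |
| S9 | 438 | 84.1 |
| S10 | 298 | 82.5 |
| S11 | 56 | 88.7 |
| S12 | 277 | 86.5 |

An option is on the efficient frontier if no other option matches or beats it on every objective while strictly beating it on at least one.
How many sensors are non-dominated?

3

S1: not dominated (best accuracy).
S2: dominated by S1 (sample rate 314≥15, accuracy 99.9≥91.9).
S3: dominated by S5 (sample rate 523≥456, accuracy 99.4≥98.1).
S4: dominated by S3 (sample rate 456≥363, accuracy 98.1≥91.9).
S5: not dominated.
S6: not dominated (best sample rate).
S7: dominated by S6 (sample rate 957≥704, accuracy 88.3≥80.7).
S8: dominated by S3 (sample rate 456≥383, accuracy 98.1≥85.2).
S9: dominated by S3 (sample rate 456≥438, accuracy 98.1≥84.1).
S10: dominated by S1 (sample rate 314≥298, accuracy 99.9≥82.5).
S11: dominated by S1 (sample rate 314≥56, accuracy 99.9≥88.7).
S12: dominated by S1 (sample rate 314≥277, accuracy 99.9≥86.5).
Pareto-optimal: S1, S5, S6 → 3.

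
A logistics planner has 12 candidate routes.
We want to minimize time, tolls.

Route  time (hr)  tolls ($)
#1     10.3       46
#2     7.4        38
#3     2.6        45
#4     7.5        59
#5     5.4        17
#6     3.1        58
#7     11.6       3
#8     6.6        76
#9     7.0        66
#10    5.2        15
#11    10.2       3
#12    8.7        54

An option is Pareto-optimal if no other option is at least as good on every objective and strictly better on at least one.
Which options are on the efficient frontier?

#1: dominated by #2 (time 7.4≤10.3, tolls 38≤46).
#2: dominated by #5 (time 5.4≤7.4, tolls 17≤38).
#3: not dominated (best time).
#4: dominated by #2 (time 7.4≤7.5, tolls 38≤59).
#5: dominated by #10 (time 5.2≤5.4, tolls 15≤17).
#6: dominated by #3 (time 2.6≤3.1, tolls 45≤58).
#7: dominated by #11 (time 10.2≤11.6, tolls 3≤3).
#8: dominated by #3 (time 2.6≤6.6, tolls 45≤76).
#9: dominated by #3 (time 2.6≤7.0, tolls 45≤66).
#10: not dominated.
#11: not dominated.
#12: dominated by #2 (time 7.4≤8.7, tolls 38≤54).

#3, #10, #11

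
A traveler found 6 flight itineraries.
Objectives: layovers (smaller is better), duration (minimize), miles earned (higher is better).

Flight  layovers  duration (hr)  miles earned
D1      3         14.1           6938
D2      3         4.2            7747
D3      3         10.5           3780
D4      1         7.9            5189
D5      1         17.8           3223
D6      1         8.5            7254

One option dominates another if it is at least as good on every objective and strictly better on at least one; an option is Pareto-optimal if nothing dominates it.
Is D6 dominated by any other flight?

No

D1: worse on layovers (3 vs 1).
D2: worse on layovers (3 vs 1).
D3: worse on layovers (3 vs 1).
D4: worse on miles earned (5189 vs 7254).
D5: worse on duration (17.8 vs 8.5).
No option is at least as good as D6 on every objective and strictly better on one.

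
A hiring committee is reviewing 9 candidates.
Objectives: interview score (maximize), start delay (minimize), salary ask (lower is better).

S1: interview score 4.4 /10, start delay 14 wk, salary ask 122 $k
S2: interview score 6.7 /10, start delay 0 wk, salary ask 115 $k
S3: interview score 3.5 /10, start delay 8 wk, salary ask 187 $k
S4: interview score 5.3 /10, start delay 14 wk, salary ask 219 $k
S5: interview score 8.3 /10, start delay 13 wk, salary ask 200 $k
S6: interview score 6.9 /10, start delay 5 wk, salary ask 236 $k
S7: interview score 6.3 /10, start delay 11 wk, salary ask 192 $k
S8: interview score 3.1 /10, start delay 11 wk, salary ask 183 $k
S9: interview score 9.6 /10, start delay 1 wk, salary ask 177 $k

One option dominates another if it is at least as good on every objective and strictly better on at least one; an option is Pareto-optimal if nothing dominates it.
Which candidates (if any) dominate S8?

S2: interview score 6.7≥3.1, start delay 0≤11, salary ask 115≤183 — dominates S8.
S9: interview score 9.6≥3.1, start delay 1≤11, salary ask 177≤183 — dominates S8.
Others (S1, S3, S4, S5, S6, S7) are each worse than S8 on at least one objective.

S2, S9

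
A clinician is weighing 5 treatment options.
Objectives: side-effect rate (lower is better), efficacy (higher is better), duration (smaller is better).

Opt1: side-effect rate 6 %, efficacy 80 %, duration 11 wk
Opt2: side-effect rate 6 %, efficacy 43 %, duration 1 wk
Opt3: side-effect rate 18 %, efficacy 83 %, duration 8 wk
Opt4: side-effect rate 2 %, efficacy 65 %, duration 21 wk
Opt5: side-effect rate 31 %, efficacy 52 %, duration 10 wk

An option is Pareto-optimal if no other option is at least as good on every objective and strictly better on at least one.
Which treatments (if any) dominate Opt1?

Opt2: worse on efficacy (43 vs 80).
Opt3: worse on side-effect rate (18 vs 6).
Opt4: worse on efficacy (65 vs 80).
Opt5: worse on side-effect rate (31 vs 6).
No option dominates Opt1.

none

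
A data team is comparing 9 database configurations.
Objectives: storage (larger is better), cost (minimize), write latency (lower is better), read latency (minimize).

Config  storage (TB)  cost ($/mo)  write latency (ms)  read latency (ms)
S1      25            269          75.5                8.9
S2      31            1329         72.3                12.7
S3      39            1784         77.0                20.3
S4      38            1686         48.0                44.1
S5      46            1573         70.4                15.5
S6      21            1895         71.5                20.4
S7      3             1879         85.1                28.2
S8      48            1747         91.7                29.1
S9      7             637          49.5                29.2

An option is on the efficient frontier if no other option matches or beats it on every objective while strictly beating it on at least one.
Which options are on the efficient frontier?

S1: not dominated (best cost).
S2: not dominated.
S3: dominated by S5 (storage 46≥39, cost 1573≤1784, write latency 70.4≤77.0, read latency 15.5≤20.3).
S4: not dominated (best write latency).
S5: not dominated.
S6: dominated by S5 (storage 46≥21, cost 1573≤1895, write latency 70.4≤71.5, read latency 15.5≤20.4).
S7: dominated by S1 (storage 25≥3, cost 269≤1879, write latency 75.5≤85.1, read latency 8.9≤28.2).
S8: not dominated (best storage).
S9: not dominated.

S1, S2, S4, S5, S8, S9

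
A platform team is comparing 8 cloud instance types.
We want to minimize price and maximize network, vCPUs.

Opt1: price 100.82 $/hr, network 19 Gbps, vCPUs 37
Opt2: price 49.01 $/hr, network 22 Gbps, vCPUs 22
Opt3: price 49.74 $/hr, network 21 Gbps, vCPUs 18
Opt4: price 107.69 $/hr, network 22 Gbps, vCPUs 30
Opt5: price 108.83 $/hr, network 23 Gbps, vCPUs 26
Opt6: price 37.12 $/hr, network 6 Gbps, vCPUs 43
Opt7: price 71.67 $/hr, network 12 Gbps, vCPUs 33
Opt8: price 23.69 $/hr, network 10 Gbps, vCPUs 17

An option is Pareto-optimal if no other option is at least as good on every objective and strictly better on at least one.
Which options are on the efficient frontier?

Opt1, Opt2, Opt4, Opt5, Opt6, Opt7, Opt8

Opt1: not dominated.
Opt2: not dominated.
Opt3: dominated by Opt2 (price 49.01≤49.74, network 22≥21, vCPUs 22≥18).
Opt4: not dominated.
Opt5: not dominated (best network).
Opt6: not dominated (best vCPUs).
Opt7: not dominated.
Opt8: not dominated (best price).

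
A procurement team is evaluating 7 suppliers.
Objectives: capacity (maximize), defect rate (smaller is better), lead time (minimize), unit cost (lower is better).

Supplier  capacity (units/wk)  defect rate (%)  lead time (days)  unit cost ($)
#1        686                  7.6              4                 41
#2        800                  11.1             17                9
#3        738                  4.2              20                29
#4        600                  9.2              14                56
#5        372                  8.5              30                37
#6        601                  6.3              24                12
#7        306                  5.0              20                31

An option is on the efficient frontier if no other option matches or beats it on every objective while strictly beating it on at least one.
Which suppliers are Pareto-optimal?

#1: not dominated (best lead time).
#2: not dominated (best capacity).
#3: not dominated (best defect rate).
#4: dominated by #1 (capacity 686≥600, defect rate 7.6≤9.2, lead time 4≤14, unit cost 41≤56).
#5: dominated by #3 (capacity 738≥372, defect rate 4.2≤8.5, lead time 20≤30, unit cost 29≤37).
#6: not dominated.
#7: dominated by #3 (capacity 738≥306, defect rate 4.2≤5.0, lead time 20≤20, unit cost 29≤31).

#1, #2, #3, #6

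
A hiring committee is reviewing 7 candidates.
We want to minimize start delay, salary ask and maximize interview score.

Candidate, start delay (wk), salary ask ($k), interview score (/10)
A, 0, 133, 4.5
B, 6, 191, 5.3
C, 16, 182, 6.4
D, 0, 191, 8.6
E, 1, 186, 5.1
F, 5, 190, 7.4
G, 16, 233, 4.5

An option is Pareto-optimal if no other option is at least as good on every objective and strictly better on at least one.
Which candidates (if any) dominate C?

A: worse on interview score (4.5 vs 6.4).
B: worse on salary ask (191 vs 182).
D: worse on salary ask (191 vs 182).
E: worse on salary ask (186 vs 182).
F: worse on salary ask (190 vs 182).
G: worse on salary ask (233 vs 182).
No option dominates C.

none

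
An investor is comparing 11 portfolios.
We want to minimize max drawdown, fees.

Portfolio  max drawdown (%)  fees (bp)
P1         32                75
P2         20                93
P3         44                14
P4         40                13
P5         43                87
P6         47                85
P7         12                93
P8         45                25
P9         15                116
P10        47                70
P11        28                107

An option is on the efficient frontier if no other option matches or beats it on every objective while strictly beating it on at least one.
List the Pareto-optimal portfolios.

P1: not dominated.
P2: dominated by P7 (max drawdown 12≤20, fees 93≤93).
P3: dominated by P4 (max drawdown 40≤44, fees 13≤14).
P4: not dominated (best fees).
P5: dominated by P1 (max drawdown 32≤43, fees 75≤87).
P6: dominated by P1 (max drawdown 32≤47, fees 75≤85).
P7: not dominated (best max drawdown).
P8: dominated by P3 (max drawdown 44≤45, fees 14≤25).
P9: dominated by P7 (max drawdown 12≤15, fees 93≤116).
P10: dominated by P3 (max drawdown 44≤47, fees 14≤70).
P11: dominated by P2 (max drawdown 20≤28, fees 93≤107).

P1, P4, P7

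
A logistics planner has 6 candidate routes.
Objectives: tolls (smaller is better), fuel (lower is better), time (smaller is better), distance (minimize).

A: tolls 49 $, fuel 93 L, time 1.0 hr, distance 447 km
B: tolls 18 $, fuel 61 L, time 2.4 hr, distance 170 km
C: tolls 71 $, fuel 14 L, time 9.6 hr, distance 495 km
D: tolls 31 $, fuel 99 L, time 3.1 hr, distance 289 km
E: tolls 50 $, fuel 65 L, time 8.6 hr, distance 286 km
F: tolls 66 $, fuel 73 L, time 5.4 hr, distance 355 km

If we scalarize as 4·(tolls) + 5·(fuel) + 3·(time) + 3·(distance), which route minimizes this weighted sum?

B

A: 4·49 + 5·93 + 3·1.0 + 3·447 = 2005.0
B: 4·18 + 5·61 + 3·2.4 + 3·170 = 894.2
C: 4·71 + 5·14 + 3·9.6 + 3·495 = 1867.8
D: 4·31 + 5·99 + 3·3.1 + 3·289 = 1495.3
E: 4·50 + 5·65 + 3·8.6 + 3·286 = 1408.8
F: 4·66 + 5·73 + 3·5.4 + 3·355 = 1710.2
Lowest: B at 894.2.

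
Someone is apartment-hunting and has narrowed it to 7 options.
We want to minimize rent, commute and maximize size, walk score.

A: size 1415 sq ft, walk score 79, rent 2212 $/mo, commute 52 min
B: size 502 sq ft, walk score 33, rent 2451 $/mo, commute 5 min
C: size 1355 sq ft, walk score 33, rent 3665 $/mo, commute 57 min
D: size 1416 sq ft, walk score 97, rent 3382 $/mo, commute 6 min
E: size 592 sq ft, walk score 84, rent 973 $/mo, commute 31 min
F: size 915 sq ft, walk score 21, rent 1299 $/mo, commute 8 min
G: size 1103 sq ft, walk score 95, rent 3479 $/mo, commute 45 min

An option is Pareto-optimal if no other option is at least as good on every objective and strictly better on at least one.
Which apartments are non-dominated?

A: not dominated.
B: not dominated (best commute).
C: dominated by A (size 1415≥1355, walk score 79≥33, rent 2212≤3665, commute 52≤57).
D: not dominated (best size).
E: not dominated (best rent).
F: not dominated.
G: dominated by D (size 1416≥1103, walk score 97≥95, rent 3382≤3479, commute 6≤45).

A, B, D, E, F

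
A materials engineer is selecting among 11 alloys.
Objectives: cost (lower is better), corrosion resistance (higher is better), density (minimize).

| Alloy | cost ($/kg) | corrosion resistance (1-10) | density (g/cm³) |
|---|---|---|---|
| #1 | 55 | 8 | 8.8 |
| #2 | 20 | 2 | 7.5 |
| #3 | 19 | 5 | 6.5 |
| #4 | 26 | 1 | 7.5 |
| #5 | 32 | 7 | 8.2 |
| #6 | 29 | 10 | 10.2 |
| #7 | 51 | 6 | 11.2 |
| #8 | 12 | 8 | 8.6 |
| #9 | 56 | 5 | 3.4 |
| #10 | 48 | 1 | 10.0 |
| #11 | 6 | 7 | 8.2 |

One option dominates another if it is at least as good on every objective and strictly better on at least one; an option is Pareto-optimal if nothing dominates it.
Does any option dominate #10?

#2 vs #10: cost 20≤48, corrosion resistance 2≥1, density 7.5≤10.0 — #2 is at least as good on every objective and strictly better on at least one, so #2 dominates #10.

Yes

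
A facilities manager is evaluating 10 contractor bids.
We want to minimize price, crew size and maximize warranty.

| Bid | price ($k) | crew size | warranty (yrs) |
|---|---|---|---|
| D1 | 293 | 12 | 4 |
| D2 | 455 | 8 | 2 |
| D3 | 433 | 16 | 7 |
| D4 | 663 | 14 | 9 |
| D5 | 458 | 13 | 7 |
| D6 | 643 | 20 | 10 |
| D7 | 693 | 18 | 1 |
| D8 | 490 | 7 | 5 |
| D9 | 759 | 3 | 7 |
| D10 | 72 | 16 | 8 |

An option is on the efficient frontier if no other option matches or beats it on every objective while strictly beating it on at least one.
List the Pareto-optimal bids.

D1, D2, D4, D5, D6, D8, D9, D10

D1: not dominated.
D2: not dominated.
D3: dominated by D10 (price 72≤433, crew size 16≤16, warranty 8≥7).
D4: not dominated.
D5: not dominated.
D6: not dominated (best warranty).
D7: dominated by D1 (price 293≤693, crew size 12≤18, warranty 4≥1).
D8: not dominated.
D9: not dominated (best crew size).
D10: not dominated (best price).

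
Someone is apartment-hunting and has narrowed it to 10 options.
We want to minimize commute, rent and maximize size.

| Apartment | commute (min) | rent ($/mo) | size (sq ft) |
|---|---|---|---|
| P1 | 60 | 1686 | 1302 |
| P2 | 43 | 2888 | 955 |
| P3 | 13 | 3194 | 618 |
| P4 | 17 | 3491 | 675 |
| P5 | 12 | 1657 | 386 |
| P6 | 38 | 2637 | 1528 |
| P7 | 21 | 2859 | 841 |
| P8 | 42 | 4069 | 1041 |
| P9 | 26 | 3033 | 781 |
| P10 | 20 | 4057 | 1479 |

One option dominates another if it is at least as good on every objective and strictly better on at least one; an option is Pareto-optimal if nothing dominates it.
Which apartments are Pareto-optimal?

P1: not dominated.
P2: dominated by P6 (commute 38≤43, rent 2637≤2888, size 1528≥955).
P3: not dominated.
P4: not dominated.
P5: not dominated (best commute).
P6: not dominated (best size).
P7: not dominated.
P8: dominated by P6 (commute 38≤42, rent 2637≤4069, size 1528≥1041).
P9: dominated by P7 (commute 21≤26, rent 2859≤3033, size 841≥781).
P10: not dominated.

P1, P3, P4, P5, P6, P7, P10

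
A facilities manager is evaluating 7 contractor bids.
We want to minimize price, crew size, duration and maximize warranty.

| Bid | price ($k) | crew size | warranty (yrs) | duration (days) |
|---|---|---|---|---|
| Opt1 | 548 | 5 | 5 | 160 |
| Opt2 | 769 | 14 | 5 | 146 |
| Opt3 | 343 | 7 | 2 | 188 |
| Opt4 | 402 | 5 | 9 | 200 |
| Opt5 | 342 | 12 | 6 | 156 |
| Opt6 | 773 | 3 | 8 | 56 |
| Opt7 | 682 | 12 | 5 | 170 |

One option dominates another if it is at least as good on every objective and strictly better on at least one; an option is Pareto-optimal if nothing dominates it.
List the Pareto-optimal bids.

Opt1: not dominated.
Opt2: not dominated.
Opt3: not dominated.
Opt4: not dominated (best warranty).
Opt5: not dominated (best price).
Opt6: not dominated (best crew size).
Opt7: dominated by Opt1 (price 548≤682, crew size 5≤12, warranty 5≥5, duration 160≤170).

Opt1, Opt2, Opt3, Opt4, Opt5, Opt6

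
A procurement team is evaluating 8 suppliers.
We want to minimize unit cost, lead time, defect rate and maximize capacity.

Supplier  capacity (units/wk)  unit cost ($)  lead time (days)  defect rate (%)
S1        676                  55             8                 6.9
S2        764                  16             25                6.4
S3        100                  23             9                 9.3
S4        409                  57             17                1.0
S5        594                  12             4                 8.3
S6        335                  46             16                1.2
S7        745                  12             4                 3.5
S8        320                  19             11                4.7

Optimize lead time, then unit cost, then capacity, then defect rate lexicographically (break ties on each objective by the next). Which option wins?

First minimize lead time: best is 4, kept {S5, S7}.
Then minimize unit cost: best is 12, kept {S5, S7}.
Then maximize capacity: best is 745, kept {S7}.

S7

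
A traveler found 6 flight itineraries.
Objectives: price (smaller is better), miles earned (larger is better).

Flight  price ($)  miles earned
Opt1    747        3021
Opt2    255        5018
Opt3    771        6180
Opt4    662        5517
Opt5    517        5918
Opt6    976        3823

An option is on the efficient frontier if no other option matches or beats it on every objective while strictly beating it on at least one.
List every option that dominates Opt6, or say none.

Opt2, Opt3, Opt4, Opt5

Opt2: price 255≤976, miles earned 5018≥3823 — dominates Opt6.
Opt3: price 771≤976, miles earned 6180≥3823 — dominates Opt6.
Opt4: price 662≤976, miles earned 5517≥3823 — dominates Opt6.
Opt5: price 517≤976, miles earned 5918≥3823 — dominates Opt6.
Others (Opt1) are each worse than Opt6 on at least one objective.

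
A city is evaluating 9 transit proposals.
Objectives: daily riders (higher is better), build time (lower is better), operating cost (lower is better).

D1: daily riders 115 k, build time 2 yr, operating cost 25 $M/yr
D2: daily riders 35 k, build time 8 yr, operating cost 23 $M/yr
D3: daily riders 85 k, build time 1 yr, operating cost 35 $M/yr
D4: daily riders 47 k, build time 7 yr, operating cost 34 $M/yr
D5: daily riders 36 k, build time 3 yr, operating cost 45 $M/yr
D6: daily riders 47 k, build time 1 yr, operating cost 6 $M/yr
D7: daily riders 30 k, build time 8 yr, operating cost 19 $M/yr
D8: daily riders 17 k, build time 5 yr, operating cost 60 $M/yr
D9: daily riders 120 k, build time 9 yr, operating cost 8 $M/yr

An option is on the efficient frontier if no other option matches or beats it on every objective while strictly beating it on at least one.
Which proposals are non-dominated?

D1, D3, D6, D9

D1: not dominated.
D2: dominated by D6 (daily riders 47≥35, build time 1≤8, operating cost 6≤23).
D3: not dominated.
D4: dominated by D1 (daily riders 115≥47, build time 2≤7, operating cost 25≤34).
D5: dominated by D1 (daily riders 115≥36, build time 2≤3, operating cost 25≤45).
D6: not dominated (best operating cost).
D7: dominated by D6 (daily riders 47≥30, build time 1≤8, operating cost 6≤19).
D8: dominated by D1 (daily riders 115≥17, build time 2≤5, operating cost 25≤60).
D9: not dominated (best daily riders).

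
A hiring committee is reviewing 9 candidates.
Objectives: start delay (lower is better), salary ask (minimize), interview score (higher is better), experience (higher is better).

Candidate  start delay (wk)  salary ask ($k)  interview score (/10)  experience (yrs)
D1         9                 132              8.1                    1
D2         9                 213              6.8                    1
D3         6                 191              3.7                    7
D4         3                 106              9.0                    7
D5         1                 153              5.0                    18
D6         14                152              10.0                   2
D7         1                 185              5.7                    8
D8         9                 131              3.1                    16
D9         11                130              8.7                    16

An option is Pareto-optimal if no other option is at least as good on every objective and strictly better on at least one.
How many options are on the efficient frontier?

6

D1: dominated by D4 (start delay 3≤9, salary ask 106≤132, interview score 9.0≥8.1, experience 7≥1).
D2: dominated by D1 (start delay 9≤9, salary ask 132≤213, interview score 8.1≥6.8, experience 1≥1).
D3: dominated by D4 (start delay 3≤6, salary ask 106≤191, interview score 9.0≥3.7, experience 7≥7).
D4: not dominated (best salary ask).
D5: not dominated (best experience).
D6: not dominated (best interview score).
D7: not dominated.
D8: not dominated.
D9: not dominated.
Pareto-optimal: D4, D5, D6, D7, D8, D9 → 6.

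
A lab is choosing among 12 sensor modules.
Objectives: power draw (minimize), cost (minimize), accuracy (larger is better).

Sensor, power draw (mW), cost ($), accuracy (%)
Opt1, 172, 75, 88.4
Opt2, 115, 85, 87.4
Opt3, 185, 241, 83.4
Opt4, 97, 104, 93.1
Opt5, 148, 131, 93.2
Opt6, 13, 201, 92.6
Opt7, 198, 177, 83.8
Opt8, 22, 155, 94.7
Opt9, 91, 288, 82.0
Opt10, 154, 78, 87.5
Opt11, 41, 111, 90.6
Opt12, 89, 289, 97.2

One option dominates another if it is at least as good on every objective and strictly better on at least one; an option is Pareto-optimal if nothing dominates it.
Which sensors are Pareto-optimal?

Opt1: not dominated (best cost).
Opt2: not dominated.
Opt3: dominated by Opt1 (power draw 172≤185, cost 75≤241, accuracy 88.4≥83.4).
Opt4: not dominated.
Opt5: not dominated.
Opt6: not dominated (best power draw).
Opt7: dominated by Opt1 (power draw 172≤198, cost 75≤177, accuracy 88.4≥83.8).
Opt8: not dominated.
Opt9: dominated by Opt6 (power draw 13≤91, cost 201≤288, accuracy 92.6≥82.0).
Opt10: not dominated.
Opt11: not dominated.
Opt12: not dominated (best accuracy).

Opt1, Opt2, Opt4, Opt5, Opt6, Opt8, Opt10, Opt11, Opt12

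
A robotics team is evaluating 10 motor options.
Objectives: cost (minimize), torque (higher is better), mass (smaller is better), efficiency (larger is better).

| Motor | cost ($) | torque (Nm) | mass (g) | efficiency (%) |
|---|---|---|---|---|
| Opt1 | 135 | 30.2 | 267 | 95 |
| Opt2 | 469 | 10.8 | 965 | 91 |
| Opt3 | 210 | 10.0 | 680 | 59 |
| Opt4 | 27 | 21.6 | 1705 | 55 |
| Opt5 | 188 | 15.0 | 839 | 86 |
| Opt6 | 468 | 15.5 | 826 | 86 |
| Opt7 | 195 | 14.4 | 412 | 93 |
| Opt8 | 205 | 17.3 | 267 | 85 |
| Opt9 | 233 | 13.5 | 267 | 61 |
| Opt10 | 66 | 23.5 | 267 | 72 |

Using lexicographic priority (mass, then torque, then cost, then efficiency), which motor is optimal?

First minimize mass: best is 267, kept {Opt1, Opt8, Opt9, Opt10}.
Then maximize torque: best is 30.2, kept {Opt1}.

Opt1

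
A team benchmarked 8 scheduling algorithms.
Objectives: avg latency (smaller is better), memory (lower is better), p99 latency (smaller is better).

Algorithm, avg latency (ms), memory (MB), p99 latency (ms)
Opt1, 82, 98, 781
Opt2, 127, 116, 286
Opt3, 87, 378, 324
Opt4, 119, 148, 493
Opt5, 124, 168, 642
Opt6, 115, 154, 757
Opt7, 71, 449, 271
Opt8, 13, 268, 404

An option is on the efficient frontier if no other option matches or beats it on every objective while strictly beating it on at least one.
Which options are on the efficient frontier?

Opt1: not dominated (best memory).
Opt2: not dominated.
Opt3: not dominated.
Opt4: not dominated.
Opt5: dominated by Opt4 (avg latency 119≤124, memory 148≤168, p99 latency 493≤642).
Opt6: not dominated.
Opt7: not dominated (best p99 latency).
Opt8: not dominated (best avg latency).

Opt1, Opt2, Opt3, Opt4, Opt6, Opt7, Opt8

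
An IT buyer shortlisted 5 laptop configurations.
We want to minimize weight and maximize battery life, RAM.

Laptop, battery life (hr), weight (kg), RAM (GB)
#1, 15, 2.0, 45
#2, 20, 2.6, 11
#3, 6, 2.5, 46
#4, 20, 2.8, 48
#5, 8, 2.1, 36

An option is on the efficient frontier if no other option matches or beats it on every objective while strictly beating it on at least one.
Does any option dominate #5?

Yes

#1 vs #5: battery life 15≥8, weight 2.0≤2.1, RAM 45≥36 — #1 is at least as good on every objective and strictly better on at least one, so #1 dominates #5.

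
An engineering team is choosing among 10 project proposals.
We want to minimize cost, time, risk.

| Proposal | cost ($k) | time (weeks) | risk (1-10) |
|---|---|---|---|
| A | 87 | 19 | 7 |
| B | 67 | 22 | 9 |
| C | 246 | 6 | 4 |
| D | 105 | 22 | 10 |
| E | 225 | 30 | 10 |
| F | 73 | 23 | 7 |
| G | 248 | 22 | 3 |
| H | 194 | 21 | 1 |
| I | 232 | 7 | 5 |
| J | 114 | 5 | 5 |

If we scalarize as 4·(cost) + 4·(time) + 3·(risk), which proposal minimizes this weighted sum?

B

A: 4·87 + 4·19 + 3·7 = 445
B: 4·67 + 4·22 + 3·9 = 383
C: 4·246 + 4·6 + 3·4 = 1020
D: 4·105 + 4·22 + 3·10 = 538
E: 4·225 + 4·30 + 3·10 = 1050
F: 4·73 + 4·23 + 3·7 = 405
G: 4·248 + 4·22 + 3·3 = 1089
H: 4·194 + 4·21 + 3·1 = 863
I: 4·232 + 4·7 + 3·5 = 971
J: 4·114 + 4·5 + 3·5 = 491
Lowest: B at 383.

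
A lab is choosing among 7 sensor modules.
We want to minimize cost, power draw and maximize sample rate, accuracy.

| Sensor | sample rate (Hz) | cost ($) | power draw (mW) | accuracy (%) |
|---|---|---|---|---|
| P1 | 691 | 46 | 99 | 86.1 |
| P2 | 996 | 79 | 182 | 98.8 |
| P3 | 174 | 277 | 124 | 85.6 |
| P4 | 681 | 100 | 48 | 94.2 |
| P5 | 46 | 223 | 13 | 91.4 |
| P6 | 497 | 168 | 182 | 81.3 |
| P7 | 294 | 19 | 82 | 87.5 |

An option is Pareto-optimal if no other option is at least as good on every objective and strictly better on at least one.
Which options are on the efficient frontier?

P1, P2, P4, P5, P7

P1: not dominated.
P2: not dominated (best sample rate).
P3: dominated by P1 (sample rate 691≥174, cost 46≤277, power draw 99≤124, accuracy 86.1≥85.6).
P4: not dominated.
P5: not dominated (best power draw).
P6: dominated by P1 (sample rate 691≥497, cost 46≤168, power draw 99≤182, accuracy 86.1≥81.3).
P7: not dominated (best cost).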